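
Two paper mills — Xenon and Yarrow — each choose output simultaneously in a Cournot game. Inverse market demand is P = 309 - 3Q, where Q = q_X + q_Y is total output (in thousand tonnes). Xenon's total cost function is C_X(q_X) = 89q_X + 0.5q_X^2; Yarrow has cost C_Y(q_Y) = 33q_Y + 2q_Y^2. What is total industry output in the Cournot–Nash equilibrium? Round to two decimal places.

Xenon's profit: π_X = (309 - 3Q)q_X - (89q_X + (1/2)q_X²). Setting ∂π_X/∂q_X = 0: 220 - 7q_X - 3(q_Y) = 0.
Yarrow's profit: π_Y = (309 - 3Q)q_Y - (33q_Y + 2q_Y²). Setting ∂π_Y/∂q_Y = 0: 276 - 10q_Y - 3(q_X) = 0.
Rearranging gives the reaction functions q_X = (220 - 3q_Y)/7 and q_Y = (276 - 3q_X)/10.
Solving the pair: q_X = 1372/61, q_Y = 1272/61.
Total output Q = 1372/61 + 1272/61 = 43.3443.

43.34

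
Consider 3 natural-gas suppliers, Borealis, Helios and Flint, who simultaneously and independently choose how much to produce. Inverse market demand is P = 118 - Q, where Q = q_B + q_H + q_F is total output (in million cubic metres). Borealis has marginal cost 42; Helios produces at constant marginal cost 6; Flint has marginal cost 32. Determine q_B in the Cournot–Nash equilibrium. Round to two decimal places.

7.50

Borealis's profit: π_B = (118 - Q)q_B - (42q_B). Setting ∂π_B/∂q_B = 0: 76 - 2q_B - (q_H + q_F) = 0.
Helios's first-order condition: 112 - 2q_H - (q_B + q_F) = 0.
Flint's first-order condition: 86 - 2q_F - (q_B + q_H) = 0.
Adding the 3 first-order conditions: 274 − 4Q = 0, so Q = 137/2.
Back-substituting: q_B = (76 − 137/2) = 15/2, q_H = (112 − 137/2) = 87/2, q_F = (86 − 137/2) = 35/2.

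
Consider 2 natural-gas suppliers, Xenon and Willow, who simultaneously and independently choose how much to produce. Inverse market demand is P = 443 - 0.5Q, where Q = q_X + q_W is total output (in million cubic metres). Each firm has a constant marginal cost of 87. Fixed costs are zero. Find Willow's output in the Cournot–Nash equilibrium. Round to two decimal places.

237.33

Each firm earns π_i = (443 - 0.5Q)q_i - 87q_i.
First-order condition (treating rivals' output as given): 356 - q_i - (1/2)q_j = 0.
With identical firms every q_j equals q_i, so q_j = q_i and 356 = (3/2)q_i, giving q_i = 712/3.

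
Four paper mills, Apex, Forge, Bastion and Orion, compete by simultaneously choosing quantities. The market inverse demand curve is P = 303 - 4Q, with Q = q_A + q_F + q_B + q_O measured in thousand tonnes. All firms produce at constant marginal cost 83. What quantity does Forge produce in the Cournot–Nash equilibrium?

Each firm earns π_i = (303 - 4Q)q_i - 83q_i.
Setting ∂π_i/∂q_i = 0 with rivals' quantities fixed: 220 - 8q_i - 4·Σ_{j≠i} q_j = 0.
With identical firms every q_j equals q_i, so Σ_{j≠i} q_j = 3q_i and 220 = 20q_i, giving q_i = 11.

11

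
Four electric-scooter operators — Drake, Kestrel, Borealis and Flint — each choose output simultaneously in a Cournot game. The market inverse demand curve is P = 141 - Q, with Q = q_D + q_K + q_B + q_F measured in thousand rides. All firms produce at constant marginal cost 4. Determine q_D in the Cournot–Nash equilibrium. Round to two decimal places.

A representative firm's profit is π_i = q_i(141 - Q) - 4q_i.
First-order condition (treating rivals' output as given): 137 - 2q_i - Σ_{j≠i} q_j = 0.
By symmetry each firm produces the same amount; substituting Σ_{j≠i} q_j = 3q_i yields q_i = 137/5.

27.40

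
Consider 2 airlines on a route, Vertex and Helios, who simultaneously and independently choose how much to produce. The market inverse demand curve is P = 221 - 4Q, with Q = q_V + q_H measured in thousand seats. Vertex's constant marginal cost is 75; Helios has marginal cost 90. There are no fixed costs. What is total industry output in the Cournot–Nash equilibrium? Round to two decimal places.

23.08

Vertex's profit: π_V = (221 - 4Q)q_V - (75q_V). Setting ∂π_V/∂q_V = 0: 146 - 8q_V - 4(q_H) = 0.
Helios's first-order condition: 131 - 8q_H - 4(q_V) = 0.
Rearranging gives the reaction functions q_V = (146 - 4q_H)/8 and q_H = (131 - 4q_V)/8.
Substituting one into the other gives q_V = 161/12 and q_H = 29/3.
Total output Q = 161/12 + 29/3 = 277/12.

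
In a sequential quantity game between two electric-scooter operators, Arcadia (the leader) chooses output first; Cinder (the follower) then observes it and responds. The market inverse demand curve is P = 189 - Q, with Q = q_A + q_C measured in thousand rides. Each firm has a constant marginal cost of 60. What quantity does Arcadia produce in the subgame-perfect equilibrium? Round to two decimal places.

The follower Cinder best-responds to any q_A: π_C = (189 - Q)q_C - 60q_C.
∂π_C/∂q_C = 129 - q_A - 2q_C = 0 gives the reaction function q_C = (129 - q_A)/2.
The leader anticipates this reaction. Substituting into P = 189 - Q gives P = 249/2 - (1/2)q_A, so π_A = (249/2 - (1/2)q_A)q_A - 60q_A.
The leader's first-order condition 129/2 - q_A = 0 yields q_A = 129/2.
Then q_C = (129 - 129/2)/2 = 129/4.

64.50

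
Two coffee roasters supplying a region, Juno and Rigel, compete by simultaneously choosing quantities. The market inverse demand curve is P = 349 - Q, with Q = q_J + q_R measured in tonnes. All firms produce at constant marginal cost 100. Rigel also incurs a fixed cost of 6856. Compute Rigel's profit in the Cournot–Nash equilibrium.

Each firm earns π_i = (349 - Q)q_i - 100q_i.
Setting ∂π_i/∂q_i = 0 with rivals' quantities fixed: 249 - 2q_i - q_j = 0.
By symmetry each firm produces the same amount; substituting q_j = q_i yields q_i = 249/3 = 83.
Price P = 349 - 166 = 183.
Rigel's profit: (183 - 100)·83 - 6856 = 33.

33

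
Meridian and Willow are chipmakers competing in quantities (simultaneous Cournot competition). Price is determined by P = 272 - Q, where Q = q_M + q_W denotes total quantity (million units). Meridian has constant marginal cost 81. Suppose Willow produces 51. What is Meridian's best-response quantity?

70

With the rival's output fixed at 51, Meridian's profit is π_M = (272 - 51 - q_M)q_M - (81q_M) = (221 - q_M)q_M - (81q_M).
∂π_M/∂q_M = 140 - 2q_M = 0, so q_M = 70.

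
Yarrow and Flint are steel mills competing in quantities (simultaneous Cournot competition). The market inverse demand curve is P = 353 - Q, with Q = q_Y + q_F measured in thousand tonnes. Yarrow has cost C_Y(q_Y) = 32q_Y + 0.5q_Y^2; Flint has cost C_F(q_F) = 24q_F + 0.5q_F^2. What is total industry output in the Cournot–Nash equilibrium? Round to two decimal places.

162.50

Yarrow's profit: π_Y = (353 - Q)q_Y - (32q_Y + (1/2)q_Y²). Setting ∂π_Y/∂q_Y = 0: 321 - 3q_Y - (q_F) = 0.
Flint's first-order condition: 329 - 3q_F - (q_Y) = 0.
Rearranging gives the reaction functions q_Y = (321 - q_F)/3 and q_F = (329 - q_Y)/3.
Solving the pair: q_Y = 317/4, q_F = 333/4.
Total output Q = 317/4 + 333/4 = 325/2.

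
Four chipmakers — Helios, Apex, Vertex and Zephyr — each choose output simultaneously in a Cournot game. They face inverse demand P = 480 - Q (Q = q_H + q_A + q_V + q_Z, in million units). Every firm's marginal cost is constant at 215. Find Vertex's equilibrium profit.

2809

Each firm earns π_i = (480 - Q)q_i - 215q_i.
Setting ∂π_i/∂q_i = 0 with rivals' quantities fixed: 265 - 2q_i - Σ_{j≠i} q_j = 0.
By symmetry each firm produces the same amount; substituting Σ_{j≠i} q_j = 3q_i yields q_i = 265/5 = 53.
Price P = 480 - 212 = 268.
Vertex's profit: (268 - 215)·53 = 2809.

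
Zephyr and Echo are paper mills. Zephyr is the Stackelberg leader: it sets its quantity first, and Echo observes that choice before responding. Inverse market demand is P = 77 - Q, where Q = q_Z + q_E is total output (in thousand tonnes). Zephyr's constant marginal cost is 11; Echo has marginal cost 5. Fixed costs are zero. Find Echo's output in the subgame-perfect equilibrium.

21

Solve by backward induction. Given q_Z, the follower Echo maximises π_E = (77 - q_Z - q_E)q_E - 5q_E.
∂π_E/∂q_E = 72 - q_Z - 2q_E = 0 gives the reaction function q_E = (72 - q_Z)/2.
The leader anticipates this reaction. Substituting into P = 77 - Q gives P = 41 - (1/2)q_Z, so π_Z = (41 - (1/2)q_Z)q_Z - 11q_Z.
The leader's first-order condition 30 - q_Z = 0 yields q_Z = 30.
Then q_E = (72 - 30)/2 = 21.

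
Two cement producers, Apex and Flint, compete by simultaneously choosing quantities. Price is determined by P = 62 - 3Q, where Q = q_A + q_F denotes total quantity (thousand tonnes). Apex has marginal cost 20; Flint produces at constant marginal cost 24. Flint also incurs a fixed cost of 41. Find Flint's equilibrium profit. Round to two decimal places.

1.81

Apex's profit: π_A = (62 - 3Q)q_A - (20q_A). Setting ∂π_A/∂q_A = 0: 42 - 6q_A - 3(q_F) = 0.
Flint's profit: π_F = (62 - 3Q)q_F - (24q_F). Setting ∂π_F/∂q_F = 0: 38 - 6q_F - 3(q_A) = 0.
Rearranging gives the reaction functions q_A = (42 - 3q_F)/6 and q_F = (38 - 3q_A)/6.
Substituting one into the other gives q_A = 46/9 and q_F = 34/9.
Price P = 62 - 3·(80/9) = 106/3.
Flint's profit: (106/3 - 24)·(34/9) - 41 = 49/27.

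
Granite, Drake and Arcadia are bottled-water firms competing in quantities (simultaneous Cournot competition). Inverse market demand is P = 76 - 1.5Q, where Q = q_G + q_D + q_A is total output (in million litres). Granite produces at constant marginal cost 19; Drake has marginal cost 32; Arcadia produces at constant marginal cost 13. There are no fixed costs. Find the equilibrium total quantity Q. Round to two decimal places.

Granite's profit: π_G = (76 - 1.5Q)q_G - (19q_G). Setting ∂π_G/∂q_G = 0: 57 - 3q_G - (3/2)(q_D + q_A) = 0.
Drake's profit: π_D = (76 - 1.5Q)q_D - (32q_D). Setting ∂π_D/∂q_D = 0: 44 - 3q_D - (3/2)(q_G + q_A) = 0.
Arcadia's first-order condition: 63 - 3q_A - (3/2)(q_G + q_D) = 0.
Summing all 3 equations gives 164 − 6Q = 0, hence Q = 82/3.
Back-substituting: q_G = (57 − 41)/(3/2) = 32/3, q_D = (44 − 41)/(3/2) = 2, q_A = (63 − 41)/(3/2) = 44/3.
Total output Q = 32/3 + 2 + 44/3 = 82/3.

27.33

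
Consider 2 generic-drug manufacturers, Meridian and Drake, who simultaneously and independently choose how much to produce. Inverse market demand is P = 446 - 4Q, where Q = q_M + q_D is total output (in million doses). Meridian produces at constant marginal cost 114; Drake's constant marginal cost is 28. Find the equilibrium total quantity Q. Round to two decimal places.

62.50

Meridian's profit: π_M = (446 - 4Q)q_M - (114q_M). Setting ∂π_M/∂q_M = 0: 332 - 8q_M - 4(q_D) = 0.
Drake's first-order condition: 418 - 8q_D - 4(q_M) = 0.
Best responses: q_M = (332 - 4q_D)/8, q_D = (418 - 4q_M)/8.
Substituting one into the other gives q_M = 41/2 and q_D = 42.
Total output Q = 41/2 + 42 = 125/2.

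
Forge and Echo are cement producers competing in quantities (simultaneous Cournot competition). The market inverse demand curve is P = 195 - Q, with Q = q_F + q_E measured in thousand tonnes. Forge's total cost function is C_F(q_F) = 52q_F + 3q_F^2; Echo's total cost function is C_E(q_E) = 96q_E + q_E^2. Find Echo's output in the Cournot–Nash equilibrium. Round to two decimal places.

20.94

Forge's profit: π_F = (195 - Q)q_F - (52q_F + 3q_F²). Setting ∂π_F/∂q_F = 0: 143 - 8q_F - (q_E) = 0.
Echo's first-order condition: 99 - 4q_E - (q_F) = 0.
Best responses: q_F = (143 - q_E)/8, q_E = (99 - q_F)/4.
Solving the pair: q_F = 473/31, q_E = 649/31.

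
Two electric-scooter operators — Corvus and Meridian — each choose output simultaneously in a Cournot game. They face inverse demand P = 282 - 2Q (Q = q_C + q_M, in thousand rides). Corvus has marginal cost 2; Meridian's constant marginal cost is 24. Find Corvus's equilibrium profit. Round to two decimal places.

Corvus's profit: π_C = (282 - 2Q)q_C - (2q_C). Setting ∂π_C/∂q_C = 0: 280 - 4q_C - 2(q_M) = 0.
Meridian's first-order condition: 258 - 4q_M - 2(q_C) = 0.
Rearranging gives the reaction functions q_C = (280 - 2q_M)/4 and q_M = (258 - 2q_C)/4.
Solving the pair: q_C = 151/3, q_M = 118/3.
Price P = 282 - 2·(269/3) = 308/3.
Corvus's profit: (308/3 - 2)·(151/3) = 5066.8889.

5066.89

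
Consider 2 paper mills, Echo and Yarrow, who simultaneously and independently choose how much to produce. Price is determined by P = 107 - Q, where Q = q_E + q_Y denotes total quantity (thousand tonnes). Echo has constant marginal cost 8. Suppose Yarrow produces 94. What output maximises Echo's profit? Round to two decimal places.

With the rival's output fixed at 94, Echo's profit is π_E = (107 - 94 - q_E)q_E - (8q_E) = (13 - q_E)q_E - (8q_E).
∂π_E/∂q_E = 5 - 2q_E = 0, so q_E = 5/2.

2.50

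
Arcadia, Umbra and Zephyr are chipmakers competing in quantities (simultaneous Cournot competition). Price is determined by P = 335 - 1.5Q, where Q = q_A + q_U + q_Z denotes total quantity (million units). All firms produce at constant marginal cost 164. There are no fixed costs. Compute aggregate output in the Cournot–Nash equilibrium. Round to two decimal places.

Each firm earns π_i = (335 - 1.5Q)q_i - 164q_i.
Setting ∂π_i/∂q_i = 0 with rivals' quantities fixed: 171 - 3q_i - (3/2)·Σ_{j≠i} q_j = 0.
By symmetry each firm produces the same amount; substituting Σ_{j≠i} q_j = 2q_i yields q_i = 171/6 = 57/2.
Total output Q = 57/2 + 57/2 + 57/2 = 171/2.

85.50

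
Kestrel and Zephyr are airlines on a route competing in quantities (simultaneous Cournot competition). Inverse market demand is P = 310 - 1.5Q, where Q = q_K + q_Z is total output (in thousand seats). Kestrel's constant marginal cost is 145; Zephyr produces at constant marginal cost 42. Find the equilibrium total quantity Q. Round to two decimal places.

96.22

Kestrel's profit: π_K = (310 - 1.5Q)q_K - (145q_K). Setting ∂π_K/∂q_K = 0: 165 - 3q_K - (3/2)(q_Z) = 0.
Zephyr's profit: π_Z = (310 - 1.5Q)q_Z - (42q_Z). Setting ∂π_Z/∂q_Z = 0: 268 - 3q_Z - (3/2)(q_K) = 0.
Best responses: q_K = (165 - (3/2)q_Z)/3, q_Z = (268 - (3/2)q_K)/3.
Solving the pair: q_K = 124/9, q_Z = 742/9.
Total output Q = 124/9 + 742/9 = 866/9.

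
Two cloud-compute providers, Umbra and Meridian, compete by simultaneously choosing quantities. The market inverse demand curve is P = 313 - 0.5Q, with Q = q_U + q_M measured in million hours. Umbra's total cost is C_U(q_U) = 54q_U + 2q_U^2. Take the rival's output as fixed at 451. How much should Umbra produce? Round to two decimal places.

6.70

With the rival's output fixed at 451, Umbra's profit is π_U = (313 - (1/2)·451 - (1/2)q_U)q_U - (54q_U + 2q_U²) = (175/2 - (1/2)q_U)q_U - (54q_U + 2q_U²).
∂π_U/∂q_U = 67/2 - 5q_U = 0, so q_U = 67/10.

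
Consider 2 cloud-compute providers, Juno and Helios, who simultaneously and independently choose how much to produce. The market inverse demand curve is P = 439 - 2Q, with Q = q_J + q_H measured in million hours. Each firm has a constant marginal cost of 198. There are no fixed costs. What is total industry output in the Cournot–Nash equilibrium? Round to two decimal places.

80.33

A representative firm's profit is π_i = q_i(439 - 2Q) - 198q_i.
Setting ∂π_i/∂q_i = 0 with rivals' quantities fixed: 241 - 4q_i - 2q_j = 0.
With identical firms every q_j equals q_i, so q_j = q_i and 241 = 6q_i, giving q_i = 241/6.
Total output Q = 241/6 + 241/6 = 241/3.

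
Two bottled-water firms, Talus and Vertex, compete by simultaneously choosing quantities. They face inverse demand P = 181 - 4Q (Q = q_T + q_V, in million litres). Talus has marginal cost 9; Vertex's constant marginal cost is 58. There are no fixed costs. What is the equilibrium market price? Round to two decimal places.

Talus's profit: π_T = (181 - 4Q)q_T - (9q_T). Setting ∂π_T/∂q_T = 0: 172 - 8q_T - 4(q_V) = 0.
Vertex's profit: π_V = (181 - 4Q)q_V - (58q_V). Setting ∂π_V/∂q_V = 0: 123 - 8q_V - 4(q_T) = 0.
Rearranging gives the reaction functions q_T = (172 - 4q_V)/8 and q_V = (123 - 4q_T)/8.
Substituting one into the other gives q_T = 221/12 and q_V = 37/6.
Total output Q = 295/12, so price P = 181 - 4·(295/12) = 248/3.

82.67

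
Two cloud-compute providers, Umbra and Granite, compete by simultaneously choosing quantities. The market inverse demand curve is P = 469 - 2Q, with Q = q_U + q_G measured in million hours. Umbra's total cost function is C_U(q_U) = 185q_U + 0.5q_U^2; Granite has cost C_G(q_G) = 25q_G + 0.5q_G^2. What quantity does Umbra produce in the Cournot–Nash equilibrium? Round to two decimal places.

25.33

Umbra's profit: π_U = (469 - 2Q)q_U - (185q_U + (1/2)q_U²). Setting ∂π_U/∂q_U = 0: 284 - 5q_U - 2(q_G) = 0.
Granite's first-order condition: 444 - 5q_G - 2(q_U) = 0.
So q_U = (284 - 2q_G)/5 and q_G = (444 - 2q_U)/5.
Solving the pair: q_U = 76/3, q_G = 236/3.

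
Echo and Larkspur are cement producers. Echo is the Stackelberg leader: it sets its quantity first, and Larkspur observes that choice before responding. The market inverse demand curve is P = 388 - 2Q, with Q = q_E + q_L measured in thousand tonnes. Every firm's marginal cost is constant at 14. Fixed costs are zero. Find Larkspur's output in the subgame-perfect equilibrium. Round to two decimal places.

Solve by backward induction. Given q_E, the follower Larkspur maximises π_L = (388 - 2q_E - 2q_L)q_L - 14q_L.
Follower FOC: 374 - 2q_E - 4q_L = 0, so q_L(q_E) = (374 - 2q_E)/4.
The leader anticipates this reaction. Substituting into P = 388 - 2Q gives P = 201 - q_E, so π_E = (201 - q_E)q_E - 14q_E.
The leader's first-order condition 187 - 2q_E = 0 yields q_E = 187/2.
Then q_L = (374 - 2·(187/2))/4 = 187/4.

46.75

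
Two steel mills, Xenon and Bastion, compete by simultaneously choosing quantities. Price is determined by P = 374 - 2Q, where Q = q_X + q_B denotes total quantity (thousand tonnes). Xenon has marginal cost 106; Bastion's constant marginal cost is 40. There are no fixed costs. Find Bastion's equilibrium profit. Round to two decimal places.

Xenon's profit: π_X = (374 - 2Q)q_X - (106q_X). Setting ∂π_X/∂q_X = 0: 268 - 4q_X - 2(q_B) = 0.
Bastion's first-order condition: 334 - 4q_B - 2(q_X) = 0.
Best responses: q_X = (268 - 2q_B)/4, q_B = (334 - 2q_X)/4.
Substituting one into the other gives q_X = 101/3 and q_B = 200/3.
Price P = 374 - 2·(301/3) = 520/3.
Bastion's profit: (520/3 - 40)·(200/3) = 8888.8889.

8888.89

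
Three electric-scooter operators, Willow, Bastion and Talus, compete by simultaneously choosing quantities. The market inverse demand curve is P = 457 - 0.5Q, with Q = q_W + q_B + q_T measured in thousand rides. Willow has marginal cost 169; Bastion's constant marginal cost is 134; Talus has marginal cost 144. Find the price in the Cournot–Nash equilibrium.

226

Willow's profit: π_W = (457 - 0.5Q)q_W - (169q_W). Setting ∂π_W/∂q_W = 0: 288 - q_W - (1/2)(q_B + q_T) = 0.
Bastion's profit: π_B = (457 - 0.5Q)q_B - (134q_B). Setting ∂π_B/∂q_B = 0: 323 - q_B - (1/2)(q_W + q_T) = 0.
Talus's first-order condition: 313 - q_T - (1/2)(q_W + q_B) = 0.
Adding the 3 first-order conditions: 924 − 2Q = 0, so Q = 462.
Back-substituting: q_W = (288 − 231)/(1/2) = 114, q_B = (323 − 231)/(1/2) = 184, q_T = (313 − 231)/(1/2) = 164.
Total output Q = 462, so price P = 457 - (1/2)·462 = 226.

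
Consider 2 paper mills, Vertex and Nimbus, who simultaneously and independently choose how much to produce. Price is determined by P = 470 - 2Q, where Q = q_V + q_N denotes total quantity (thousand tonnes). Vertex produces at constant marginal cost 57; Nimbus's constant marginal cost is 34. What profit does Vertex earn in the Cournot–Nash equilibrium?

Vertex's profit: π_V = (470 - 2Q)q_V - (57q_V). Setting ∂π_V/∂q_V = 0: 413 - 4q_V - 2(q_N) = 0.
Nimbus's profit: π_N = (470 - 2Q)q_N - (34q_N). Setting ∂π_N/∂q_N = 0: 436 - 4q_N - 2(q_V) = 0.
Best responses: q_V = (413 - 2q_N)/4, q_N = (436 - 2q_V)/4.
Substituting one into the other gives q_V = 65 and q_N = 153/2.
Price P = 470 - 2·(283/2) = 187.
Vertex's profit: (187 - 57)·65 = 8450.

8450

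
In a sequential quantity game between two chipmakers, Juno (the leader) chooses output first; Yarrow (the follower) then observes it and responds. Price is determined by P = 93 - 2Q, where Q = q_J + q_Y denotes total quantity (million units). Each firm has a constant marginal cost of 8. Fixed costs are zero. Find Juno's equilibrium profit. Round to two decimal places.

451.56

The follower Yarrow best-responds to any q_J: π_Y = (93 - 2Q)q_Y - 8q_Y.
Setting the follower's marginal profit to zero, 85 - 2q_J - 4q_Y = 0, i.e. q_Y = (85 - 2q_J)/4.
The leader anticipates this reaction. Substituting into P = 93 - 2Q gives P = 101/2 - q_J, so π_J = (101/2 - q_J)q_J - 8q_J.
Leader FOC: 85/2 - 2q_J = 0, so q_J = 85/4.
Then q_Y = (85 - 2·(85/4))/4 = 85/8.
Price P = 93 - 2·(255/8) = 117/4.
Juno's profit: (117/4 - 8)·(85/4) = 451.5625.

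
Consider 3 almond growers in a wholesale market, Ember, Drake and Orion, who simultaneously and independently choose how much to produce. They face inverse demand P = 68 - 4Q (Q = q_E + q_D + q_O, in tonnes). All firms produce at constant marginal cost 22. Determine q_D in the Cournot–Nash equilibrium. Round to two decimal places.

A representative firm's profit is π_i = q_i(68 - 4Q) - 22q_i.
Setting ∂π_i/∂q_i = 0 with rivals' quantities fixed: 46 - 8q_i - 4·Σ_{j≠i} q_j = 0.
With identical firms every q_j equals q_i, so Σ_{j≠i} q_j = 2q_i and 46 = 16q_i, giving q_i = 23/8.

2.88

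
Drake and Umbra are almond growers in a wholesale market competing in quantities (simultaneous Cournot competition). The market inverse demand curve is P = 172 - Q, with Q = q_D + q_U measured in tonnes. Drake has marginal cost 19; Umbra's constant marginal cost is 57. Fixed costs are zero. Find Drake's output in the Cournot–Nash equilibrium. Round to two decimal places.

63.67

Drake's profit: π_D = (172 - Q)q_D - (19q_D). Setting ∂π_D/∂q_D = 0: 153 - 2q_D - (q_U) = 0.
Umbra's first-order condition: 115 - 2q_U - (q_D) = 0.
So q_D = (153 - q_U)/2 and q_U = (115 - q_D)/2.
Substituting one into the other gives q_D = 191/3 and q_U = 77/3.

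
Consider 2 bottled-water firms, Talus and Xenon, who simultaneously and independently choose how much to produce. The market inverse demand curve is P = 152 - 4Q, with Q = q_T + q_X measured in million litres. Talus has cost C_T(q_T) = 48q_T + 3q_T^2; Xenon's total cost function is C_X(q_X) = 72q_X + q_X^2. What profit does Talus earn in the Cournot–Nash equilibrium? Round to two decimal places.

236.00

Talus's profit: π_T = (152 - 4Q)q_T - (48q_T + 3q_T²). Setting ∂π_T/∂q_T = 0: 104 - 14q_T - 4(q_X) = 0.
Xenon's first-order condition: 80 - 10q_X - 4(q_T) = 0.
Best responses: q_T = (104 - 4q_X)/14, q_X = (80 - 4q_T)/10.
Substituting one into the other gives q_T = 180/31 and q_X = 176/31.
Price P = 152 - 4·(356/31) = 106.0645.
Talus's profit: 106.0645·(180/31) - 48·(180/31) - 3(180/31)² = 236.0042.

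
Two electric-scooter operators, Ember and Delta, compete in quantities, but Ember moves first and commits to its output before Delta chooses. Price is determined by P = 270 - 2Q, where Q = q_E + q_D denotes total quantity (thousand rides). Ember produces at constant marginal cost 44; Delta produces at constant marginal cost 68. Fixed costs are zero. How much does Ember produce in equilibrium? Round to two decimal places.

62.50

The follower Delta best-responds to any q_E: π_D = (270 - 2Q)q_D - 68q_D.
Setting the follower's marginal profit to zero, 202 - 2q_E - 4q_D = 0, i.e. q_D = (202 - 2q_E)/4.
The leader anticipates this reaction. Substituting into P = 270 - 2Q gives P = 169 - q_E, so π_E = (169 - q_E)q_E - 44q_E.
The leader's first-order condition 125 - 2q_E = 0 yields q_E = 125/2.
Then q_D = (202 - 2·(125/2))/4 = 77/4.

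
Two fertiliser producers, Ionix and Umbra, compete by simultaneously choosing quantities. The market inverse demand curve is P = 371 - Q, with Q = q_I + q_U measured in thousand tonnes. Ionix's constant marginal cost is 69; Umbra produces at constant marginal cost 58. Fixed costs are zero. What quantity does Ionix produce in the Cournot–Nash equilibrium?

Ionix's profit: π_I = (371 - Q)q_I - (69q_I). Setting ∂π_I/∂q_I = 0: 302 - 2q_I - (q_U) = 0.
Umbra's first-order condition: 313 - 2q_U - (q_I) = 0.
Rearranging gives the reaction functions q_I = (302 - q_U)/2 and q_U = (313 - q_I)/2.
Substituting one into the other gives q_I = 97 and q_U = 108.

97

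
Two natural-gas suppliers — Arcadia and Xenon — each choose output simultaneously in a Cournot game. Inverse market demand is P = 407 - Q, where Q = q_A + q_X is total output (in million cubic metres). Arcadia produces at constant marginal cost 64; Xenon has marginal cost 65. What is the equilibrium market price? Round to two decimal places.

Arcadia's profit: π_A = (407 - Q)q_A - (64q_A). Setting ∂π_A/∂q_A = 0: 343 - 2q_A - (q_X) = 0.
Xenon's first-order condition: 342 - 2q_X - (q_A) = 0.
Rearranging gives the reaction functions q_A = (343 - q_X)/2 and q_X = (342 - q_A)/2.
Solving the pair: q_A = 344/3, q_X = 341/3.
Total output Q = 685/3, so price P = 407 - 685/3 = 536/3.

178.67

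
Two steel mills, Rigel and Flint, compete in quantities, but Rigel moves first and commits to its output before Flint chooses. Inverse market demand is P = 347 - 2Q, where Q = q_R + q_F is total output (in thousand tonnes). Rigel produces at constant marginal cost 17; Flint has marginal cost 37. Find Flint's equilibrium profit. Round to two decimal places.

2278.13

The follower Flint best-responds to any q_R: π_F = (347 - 2Q)q_F - 37q_F.
Setting the follower's marginal profit to zero, 310 - 2q_R - 4q_F = 0, i.e. q_F = (310 - 2q_R)/4.
The leader anticipates this reaction. Substituting into P = 347 - 2Q gives P = 192 - q_R, so π_R = (192 - q_R)q_R - 17q_R.
Leader FOC: 175 - 2q_R = 0, so q_R = 175/2.
Then q_F = (310 - 2·(175/2))/4 = 135/4.
Price P = 347 - 2·(485/4) = 209/2.
Flint's profit: (209/2 - 37)·(135/4) = 2278.1250.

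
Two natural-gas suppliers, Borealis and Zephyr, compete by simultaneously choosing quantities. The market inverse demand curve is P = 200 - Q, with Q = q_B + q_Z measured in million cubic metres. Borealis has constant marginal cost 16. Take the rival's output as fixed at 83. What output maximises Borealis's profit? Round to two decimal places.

50.50

With the rival's output fixed at 83, Borealis's profit is π_B = (200 - 83 - q_B)q_B - (16q_B) = (117 - q_B)q_B - (16q_B).
∂π_B/∂q_B = 101 - 2q_B = 0, so q_B = 101/2.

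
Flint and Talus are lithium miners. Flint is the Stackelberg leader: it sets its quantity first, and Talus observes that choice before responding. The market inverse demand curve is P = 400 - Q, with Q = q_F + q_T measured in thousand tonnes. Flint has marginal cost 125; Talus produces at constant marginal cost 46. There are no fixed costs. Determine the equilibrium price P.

174

The follower Talus best-responds to any q_F: π_T = (400 - Q)q_T - 46q_T.
Follower FOC: 354 - q_F - 2q_T = 0, so q_T(q_F) = (354 - q_F)/2.
Flint substitutes q_T(q_F) into its own profit: π_F = q_F(400 - q_F - (354 - q_F)/2) - 125q_F = (223 - (1/2)q_F)q_F - 125q_F.
Maximising: ∂π_F/∂q_F = 98 - q_F = 0, giving q_F = 98.
Then q_T = (354 - 98)/2 = 128.
Total output Q = 226, so price P = 400 - 226 = 174.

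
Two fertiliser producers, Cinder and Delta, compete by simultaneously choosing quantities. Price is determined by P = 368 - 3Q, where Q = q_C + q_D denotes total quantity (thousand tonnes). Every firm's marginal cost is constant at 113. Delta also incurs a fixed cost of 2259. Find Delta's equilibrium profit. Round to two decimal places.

149.33

Each firm earns π_i = (368 - 3Q)q_i - 113q_i.
First-order condition (treating rivals' output as given): 255 - 6q_i - 3q_j = 0.
By symmetry each firm produces the same amount; substituting q_j = q_i yields q_i = 255/9 = 85/3.
Price P = 368 - 3·(170/3) = 198.
Delta's profit: (198 - 113)·(85/3) - 2259 = 448/3.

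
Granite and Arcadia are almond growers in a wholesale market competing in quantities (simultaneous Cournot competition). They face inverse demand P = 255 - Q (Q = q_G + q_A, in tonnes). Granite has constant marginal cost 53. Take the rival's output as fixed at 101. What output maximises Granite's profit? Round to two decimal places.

50.50

With the rival's output fixed at 101, Granite's profit is π_G = (255 - 101 - q_G)q_G - (53q_G) = (154 - q_G)q_G - (53q_G).
∂π_G/∂q_G = 101 - 2q_G = 0, so q_G = 101/2.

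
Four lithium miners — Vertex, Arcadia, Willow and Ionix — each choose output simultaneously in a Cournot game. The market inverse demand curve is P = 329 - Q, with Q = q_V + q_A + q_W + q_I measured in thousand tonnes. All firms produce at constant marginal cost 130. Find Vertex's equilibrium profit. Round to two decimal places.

1584.04

Each firm earns π_i = (329 - Q)q_i - 130q_i.
Setting ∂π_i/∂q_i = 0 with rivals' quantities fixed: 199 - 2q_i - Σ_{j≠i} q_j = 0.
With identical firms every q_j equals q_i, so Σ_{j≠i} q_j = 3q_i and 199 = 5q_i, giving q_i = 199/5.
Price P = 329 - 796/5 = 849/5.
Vertex's profit: (849/5 - 130)·(199/5) = 1584.0400.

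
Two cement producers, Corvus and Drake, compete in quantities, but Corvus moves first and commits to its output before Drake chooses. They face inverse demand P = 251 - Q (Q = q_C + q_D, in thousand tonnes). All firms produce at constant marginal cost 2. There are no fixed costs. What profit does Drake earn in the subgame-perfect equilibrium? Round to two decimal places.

3875.06

The follower Drake best-responds to any q_C: π_D = (251 - Q)q_D - 2q_D.
Setting the follower's marginal profit to zero, 249 - q_C - 2q_D = 0, i.e. q_D = (249 - q_C)/2.
The leader anticipates this reaction. Substituting into P = 251 - Q gives P = 253/2 - (1/2)q_C, so π_C = (253/2 - (1/2)q_C)q_C - 2q_C.
The leader's first-order condition 249/2 - q_C = 0 yields q_C = 249/2.
Then q_D = (249 - 249/2)/2 = 249/4.
Price P = 251 - 747/4 = 257/4.
Drake's profit: (257/4 - 2)·(249/4) = 3875.0625.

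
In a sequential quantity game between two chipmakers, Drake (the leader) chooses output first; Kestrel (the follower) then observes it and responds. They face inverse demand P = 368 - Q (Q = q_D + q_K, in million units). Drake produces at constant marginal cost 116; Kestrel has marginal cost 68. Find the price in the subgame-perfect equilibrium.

Solve by backward induction. Given q_D, the follower Kestrel maximises π_K = (368 - q_D - q_K)q_K - 68q_K.
Follower FOC: 300 - q_D - 2q_K = 0, so q_K(q_D) = (300 - q_D)/2.
Drake substitutes q_K(q_D) into its own profit: π_D = q_D(368 - q_D - (300 - q_D)/2) - 116q_D = (218 - (1/2)q_D)q_D - 116q_D.
Maximising: ∂π_D/∂q_D = 102 - q_D = 0, giving q_D = 102.
Then q_K = (300 - 102)/2 = 99.
Total output Q = 201, so price P = 368 - 201 = 167.

167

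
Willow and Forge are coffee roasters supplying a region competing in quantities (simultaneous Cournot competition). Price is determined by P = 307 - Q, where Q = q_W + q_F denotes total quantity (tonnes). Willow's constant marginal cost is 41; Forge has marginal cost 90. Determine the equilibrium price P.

146

Willow's profit: π_W = (307 - Q)q_W - (41q_W). Setting ∂π_W/∂q_W = 0: 266 - 2q_W - (q_F) = 0.
Forge's first-order condition: 217 - 2q_F - (q_W) = 0.
Best responses: q_W = (266 - q_F)/2, q_F = (217 - q_W)/2.
Solving the pair: q_W = 105, q_F = 56.
Total output Q = 161, so price P = 307 - 161 = 146.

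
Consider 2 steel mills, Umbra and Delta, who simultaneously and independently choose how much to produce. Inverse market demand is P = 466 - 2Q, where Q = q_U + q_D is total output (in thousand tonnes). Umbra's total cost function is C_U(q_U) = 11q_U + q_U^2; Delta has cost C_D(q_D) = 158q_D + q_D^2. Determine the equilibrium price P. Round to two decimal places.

Umbra's profit: π_U = (466 - 2Q)q_U - (11q_U + q_U²). Setting ∂π_U/∂q_U = 0: 455 - 6q_U - 2(q_D) = 0.
Delta's first-order condition: 308 - 6q_D - 2(q_U) = 0.
Best responses: q_U = (455 - 2q_D)/6, q_D = (308 - 2q_U)/6.
Substituting one into the other gives q_U = 1057/16 and q_D = 469/16.
Total output Q = 763/8, so price P = 466 - 2·(763/8) = 1101/4.

275.25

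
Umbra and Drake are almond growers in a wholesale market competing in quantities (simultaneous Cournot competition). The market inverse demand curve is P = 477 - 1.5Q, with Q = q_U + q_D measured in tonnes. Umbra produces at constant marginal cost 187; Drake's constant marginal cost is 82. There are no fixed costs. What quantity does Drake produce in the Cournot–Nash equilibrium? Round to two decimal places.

111.11

Umbra's profit: π_U = (477 - 1.5Q)q_U - (187q_U). Setting ∂π_U/∂q_U = 0: 290 - 3q_U - (3/2)(q_D) = 0.
Drake's first-order condition: 395 - 3q_D - (3/2)(q_U) = 0.
Rearranging gives the reaction functions q_U = (290 - (3/2)q_D)/3 and q_D = (395 - (3/2)q_U)/3.
Substituting one into the other gives q_U = 370/9 and q_D = 1000/9.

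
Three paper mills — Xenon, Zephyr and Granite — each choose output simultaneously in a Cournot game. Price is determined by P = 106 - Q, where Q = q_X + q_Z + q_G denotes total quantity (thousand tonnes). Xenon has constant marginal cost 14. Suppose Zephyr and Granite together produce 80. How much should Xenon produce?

6

With rivals' combined output fixed at 80, Xenon's profit is π_X = (106 - 80 - q_X)q_X - (14q_X) = (26 - q_X)q_X - (14q_X).
∂π_X/∂q_X = 12 - 2q_X = 0, so q_X = 6.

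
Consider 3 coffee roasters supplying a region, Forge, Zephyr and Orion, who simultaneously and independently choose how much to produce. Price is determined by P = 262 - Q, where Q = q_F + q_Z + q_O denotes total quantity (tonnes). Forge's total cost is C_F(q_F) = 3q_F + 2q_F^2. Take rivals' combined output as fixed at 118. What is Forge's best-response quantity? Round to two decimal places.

With rivals' combined output fixed at 118, Forge's profit is π_F = (262 - 118 - q_F)q_F - (3q_F + 2q_F²) = (144 - q_F)q_F - (3q_F + 2q_F²).
∂π_F/∂q_F = 141 - 6q_F = 0, so q_F = 47/2.

23.50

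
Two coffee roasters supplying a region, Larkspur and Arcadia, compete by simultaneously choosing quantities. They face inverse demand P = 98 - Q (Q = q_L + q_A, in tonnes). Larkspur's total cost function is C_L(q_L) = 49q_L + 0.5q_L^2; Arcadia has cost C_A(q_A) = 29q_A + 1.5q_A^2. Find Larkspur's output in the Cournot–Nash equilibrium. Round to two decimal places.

12.57

Larkspur's profit: π_L = (98 - Q)q_L - (49q_L + (1/2)q_L²). Setting ∂π_L/∂q_L = 0: 49 - 3q_L - (q_A) = 0.
Arcadia's profit: π_A = (98 - Q)q_A - (29q_A + (3/2)q_A²). Setting ∂π_A/∂q_A = 0: 69 - 5q_A - (q_L) = 0.
Best responses: q_L = (49 - q_A)/3, q_A = (69 - q_L)/5.
Solving the pair: q_L = 88/7, q_A = 79/7.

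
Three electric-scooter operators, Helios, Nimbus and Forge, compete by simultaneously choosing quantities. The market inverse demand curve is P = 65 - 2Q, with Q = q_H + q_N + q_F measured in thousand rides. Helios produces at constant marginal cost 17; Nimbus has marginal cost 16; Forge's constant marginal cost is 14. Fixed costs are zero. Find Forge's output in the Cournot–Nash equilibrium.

Helios's profit: π_H = (65 - 2Q)q_H - (17q_H). Setting ∂π_H/∂q_H = 0: 48 - 4q_H - 2(q_N + q_F) = 0.
Nimbus's first-order condition: 49 - 4q_N - 2(q_H + q_F) = 0.
Forge's profit: π_F = (65 - 2Q)q_F - (14q_F). Setting ∂π_F/∂q_F = 0: 51 - 4q_F - 2(q_H + q_N) = 0.
Adding the 3 first-order conditions: 148 − 8Q = 0, so Q = 37/2.
Back-substituting: q_H = (48 − 37)/2 = 11/2, q_N = (49 − 37)/2 = 6, q_F = (51 − 37)/2 = 7.

7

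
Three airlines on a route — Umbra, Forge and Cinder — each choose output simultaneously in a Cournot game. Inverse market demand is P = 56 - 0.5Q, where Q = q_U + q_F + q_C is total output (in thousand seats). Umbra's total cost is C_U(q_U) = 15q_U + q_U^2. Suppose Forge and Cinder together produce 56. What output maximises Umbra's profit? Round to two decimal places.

4.33

With rivals' combined output fixed at 56, Umbra's profit is π_U = (56 - (1/2)·56 - (1/2)q_U)q_U - (15q_U + q_U²) = (28 - (1/2)q_U)q_U - (15q_U + q_U²).
∂π_U/∂q_U = 13 - 3q_U = 0, so q_U = 13/3.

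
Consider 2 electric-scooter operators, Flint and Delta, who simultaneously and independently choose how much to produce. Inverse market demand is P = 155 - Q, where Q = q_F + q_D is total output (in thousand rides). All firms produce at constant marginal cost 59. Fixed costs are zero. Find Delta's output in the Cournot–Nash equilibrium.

32

A representative firm's profit is π_i = q_i(155 - Q) - 59q_i.
First-order condition (treating rivals' output as given): 96 - 2q_i - q_j = 0.
With identical firms every q_j equals q_i, so q_j = q_i and 96 = 3q_i, giving q_i = 32.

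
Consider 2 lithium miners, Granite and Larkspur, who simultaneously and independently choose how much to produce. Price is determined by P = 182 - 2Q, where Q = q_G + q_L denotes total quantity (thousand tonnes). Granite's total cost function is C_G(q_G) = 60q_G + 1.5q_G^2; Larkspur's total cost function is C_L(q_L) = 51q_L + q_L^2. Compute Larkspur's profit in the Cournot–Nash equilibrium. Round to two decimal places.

Granite's profit: π_G = (182 - 2Q)q_G - (60q_G + (3/2)q_G²). Setting ∂π_G/∂q_G = 0: 122 - 7q_G - 2(q_L) = 0.
Larkspur's profit: π_L = (182 - 2Q)q_L - (51q_L + q_L²). Setting ∂π_L/∂q_L = 0: 131 - 6q_L - 2(q_G) = 0.
So q_G = (122 - 2q_L)/7 and q_L = (131 - 2q_G)/6.
Substituting one into the other gives q_G = 235/19 and q_L = 673/38.
Price P = 182 - 2·(1143/38) = 121.8421.
Larkspur's profit: 121.8421·(673/38) - 51·(673/38) - (673/38)² = 940.9882.

940.99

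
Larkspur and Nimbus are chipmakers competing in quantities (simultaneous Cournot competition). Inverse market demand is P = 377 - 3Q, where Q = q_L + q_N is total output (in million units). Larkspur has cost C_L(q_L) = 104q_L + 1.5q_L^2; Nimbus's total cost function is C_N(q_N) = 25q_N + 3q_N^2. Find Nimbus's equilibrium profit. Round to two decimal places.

Larkspur's profit: π_L = (377 - 3Q)q_L - (104q_L + (3/2)q_L²). Setting ∂π_L/∂q_L = 0: 273 - 9q_L - 3(q_N) = 0.
Nimbus's profit: π_N = (377 - 3Q)q_N - (25q_N + 3q_N²). Setting ∂π_N/∂q_N = 0: 352 - 12q_N - 3(q_L) = 0.
So q_L = (273 - 3q_N)/9 and q_N = (352 - 3q_L)/12.
Substituting one into the other gives q_L = 740/33 and q_N = 261/11.
Price P = 377 - 3·(1523/33) = 238.5455.
Nimbus's profit: 238.5455·(261/11) - 25·(261/11) - 3(261/11)² = 3377.9008.

3377.90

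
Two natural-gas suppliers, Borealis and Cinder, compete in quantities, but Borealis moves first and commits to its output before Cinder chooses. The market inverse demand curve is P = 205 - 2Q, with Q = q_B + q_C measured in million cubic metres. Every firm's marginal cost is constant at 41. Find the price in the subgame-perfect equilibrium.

82

The follower Cinder best-responds to any q_B: π_C = (205 - 2Q)q_C - 41q_C.
Setting the follower's marginal profit to zero, 164 - 2q_B - 4q_C = 0, i.e. q_C = (164 - 2q_B)/4.
Borealis substitutes q_C(q_B) into its own profit: π_B = q_B(205 - 2q_B - (164 - 2q_B)/2) - 41q_B = (123 - q_B)q_B - 41q_B.
The leader's first-order condition 82 - 2q_B = 0 yields q_B = 41.
Then q_C = (164 - 2·41)/4 = 41/2.
Total output Q = 123/2, so price P = 205 - 2·(123/2) = 82.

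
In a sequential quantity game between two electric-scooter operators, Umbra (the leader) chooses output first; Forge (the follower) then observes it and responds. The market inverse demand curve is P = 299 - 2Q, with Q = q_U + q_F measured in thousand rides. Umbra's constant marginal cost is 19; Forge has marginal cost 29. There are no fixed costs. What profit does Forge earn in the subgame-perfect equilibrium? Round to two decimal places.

Solve by backward induction. Given q_U, the follower Forge maximises π_F = (299 - 2q_U - 2q_F)q_F - 29q_F.
∂π_F/∂q_F = 270 - 2q_U - 4q_F = 0 gives the reaction function q_F = (270 - 2q_U)/4.
Umbra substitutes q_F(q_U) into its own profit: π_U = q_U(299 - 2q_U - (270 - 2q_U)/2) - 19q_U = (164 - q_U)q_U - 19q_U.
The leader's first-order condition 145 - 2q_U = 0 yields q_U = 145/2.
Then q_F = (270 - 2·(145/2))/4 = 125/4.
Price P = 299 - 2·(415/4) = 183/2.
Forge's profit: (183/2 - 29)·(125/4) = 1953.1250.

1953.13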